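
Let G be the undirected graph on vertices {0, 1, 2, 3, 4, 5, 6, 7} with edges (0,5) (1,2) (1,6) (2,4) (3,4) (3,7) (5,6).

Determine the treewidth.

A width-1 tree decomposition is:
Bags: B1 = {0, 5}  B2 = {5, 6}  B3 = {1, 6}  B4 = {1, 2}  B5 = {2, 4}  B6 = {3, 4}  B7 = {3, 7}
Tree: B1–B2, B2–B3, B3–B4, B4–B5, B5–B6, B6–B7
Every bag has size at most 2, so the width is 2 − 1 = 1 and tw(G) ≤ 1. Any graph with an edge has treewidth ≥ 1, and G has the edge 0–5. Hence tw(G) = 1 exactly.

1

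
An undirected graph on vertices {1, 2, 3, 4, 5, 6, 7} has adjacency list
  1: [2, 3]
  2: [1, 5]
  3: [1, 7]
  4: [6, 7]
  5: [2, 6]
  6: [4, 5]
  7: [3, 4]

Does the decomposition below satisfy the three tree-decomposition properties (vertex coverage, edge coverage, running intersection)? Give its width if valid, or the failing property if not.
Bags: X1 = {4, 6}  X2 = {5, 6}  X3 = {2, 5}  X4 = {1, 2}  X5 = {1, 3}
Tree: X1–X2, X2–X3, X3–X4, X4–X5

No — vertex 7 appears in no bag.

A tree decomposition must satisfy three properties: every vertex lies in some bag; for every edge, both endpoints lie together in some bag; and for every vertex, the bags containing it form a connected subtree. Here vertex 7 appears in no bag, so the decomposition is invalid.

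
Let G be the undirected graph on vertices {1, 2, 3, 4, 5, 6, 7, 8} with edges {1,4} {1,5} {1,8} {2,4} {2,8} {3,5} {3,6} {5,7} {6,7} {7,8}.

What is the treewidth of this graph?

A width-2 tree decomposition is:
Bags: B1 = {3, 5, 6}  B2 = {5, 6, 7}  B3 = {1, 5, 7}  B4 = {1, 7, 8}  B5 = {1, 4, 8}  B6 = {2, 4, 8}
Tree: B1–B2, B2–B3, B3–B4, B4–B5, B5–B6
Each bag holds 3 vertices, so the decomposition has width 2, which upper-bounds the treewidth. The edges 3–6–7–5–3 form a cycle, so G is not a tree and its treewidth is at least 2. Therefore the treewidth is 2.

2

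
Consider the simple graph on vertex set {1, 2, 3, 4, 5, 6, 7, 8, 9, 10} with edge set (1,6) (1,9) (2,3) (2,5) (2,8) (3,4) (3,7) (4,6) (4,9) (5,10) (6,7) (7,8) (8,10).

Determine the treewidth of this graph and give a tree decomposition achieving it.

Treewidth 2.
One such decomposition:
Bags: B1 = {5, 8, 10}  B2 = {2, 5, 8}  B3 = {2, 7, 8}  B4 = {2, 3, 7}  B5 = {3, 6, 7}  B6 = {3, 4, 6}  B7 = {1, 4, 6}  B8 = {1, 4, 9}
Tree: B1–B2, B2–B3, B3–B4, B4–B5, B5–B6, B6–B7, B7–B8

Each bag holds 3 vertices, so the decomposition has width 2, which upper-bounds the treewidth. The edges 10–5–2–8–10 form a cycle, so G is not a tree and its treewidth is at least 2. Hence tw(G) = 2 exactly.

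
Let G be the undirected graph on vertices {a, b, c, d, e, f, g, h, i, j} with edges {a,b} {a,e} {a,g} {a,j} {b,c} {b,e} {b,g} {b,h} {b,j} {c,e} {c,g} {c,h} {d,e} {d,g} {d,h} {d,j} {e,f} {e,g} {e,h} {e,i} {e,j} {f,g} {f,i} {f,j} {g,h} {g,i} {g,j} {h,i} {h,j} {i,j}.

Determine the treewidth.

4

A width-4 tree decomposition is:
Bags: B1 = {b, e, g, h, j}  B2 = {a, b, e, g, j}  B3 = {e, g, h, i, j}  B4 = {e, f, g, i, j}  B5 = {d, e, g, h, j}  B6 = {b, c, e, g, h}
Tree: B1–B2, B1–B3, B3–B4, B1–B5, B1–B6
Every bag has size at most 5, so the width is 5 − 1 = 4 and tw(G) ≤ 4. For the lower bound, the 5 vertices {a, b, e, g, j} are pairwise adjacent, and any tree decomposition puts a clique entirely inside one bag — forcing width ≥ 4. The upper and lower bounds meet at 4, so that is the treewidth.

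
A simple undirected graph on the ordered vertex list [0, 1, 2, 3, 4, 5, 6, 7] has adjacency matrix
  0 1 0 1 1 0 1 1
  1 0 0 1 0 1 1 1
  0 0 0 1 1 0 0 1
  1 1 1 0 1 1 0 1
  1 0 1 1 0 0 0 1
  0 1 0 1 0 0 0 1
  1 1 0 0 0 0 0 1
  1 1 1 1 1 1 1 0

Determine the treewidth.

3

A width-3 tree decomposition is:
Bags: B1 = {0, 1, 3, 7}  B2 = {1, 3, 5, 7}  B3 = {0, 3, 4, 7}  B4 = {2, 3, 4, 7}  B5 = {0, 1, 6, 7}
Tree: B1–B2, B1–B3, B3–B4, B1–B5
Every bag has size at most 4, so the width is 4 − 1 = 3 and tw(G) ≤ 3. On the other hand G contains the 4-clique {0, 1, 3, 7}. A clique must lie in a single bag of any decomposition, so no decomposition can have width below 3. Therefore the treewidth is 3.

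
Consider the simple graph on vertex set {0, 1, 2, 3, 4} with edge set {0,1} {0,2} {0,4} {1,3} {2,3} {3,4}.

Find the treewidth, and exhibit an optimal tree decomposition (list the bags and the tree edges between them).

Each bag holds 3 vertices, so the decomposition has width 2, which upper-bounds the treewidth. For the lower bound, G contains the cycle 2–0–4–3–2, so G is not a forest; only forests have treewidth ≤ 1, hence tw(G) ≥ 2. The upper and lower bounds meet at 2, so that is the treewidth.

Treewidth 2.
One such decomposition:
Bags: B1 = {0, 2, 3}  B2 = {0, 3, 4}  B3 = {0, 1, 3}
Tree: B1–B2, B2–B3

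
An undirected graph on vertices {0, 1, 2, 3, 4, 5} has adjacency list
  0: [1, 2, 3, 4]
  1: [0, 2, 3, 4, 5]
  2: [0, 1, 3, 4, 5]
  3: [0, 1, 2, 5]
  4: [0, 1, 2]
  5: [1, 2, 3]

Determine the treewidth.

3

A width-3 tree decomposition is:
Bags: B1 = {0, 1, 2, 3}  B2 = {1, 2, 3, 5}  B3 = {0, 1, 2, 4}
Tree: B1–B2, B1–B3
The largest bag has 4 vertices, giving width 3; this decomposition certifies tw(G) ≤ 3. On the other hand G contains the 4-clique {0, 1, 2, 3}. A clique must lie in a single bag of any decomposition, so no decomposition can have width below 3. Hence tw(G) = 3 exactly.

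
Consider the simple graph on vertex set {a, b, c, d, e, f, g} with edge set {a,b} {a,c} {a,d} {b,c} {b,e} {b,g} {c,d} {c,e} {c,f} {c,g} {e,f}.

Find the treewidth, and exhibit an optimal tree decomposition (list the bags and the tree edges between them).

The largest bag has 3 vertices, giving width 2; this decomposition certifies tw(G) ≤ 2. Conversely, {a, c, d} is a clique of size 3, and the vertices of any clique must share a bag in every tree decomposition; so some bag has ≥ 3 vertices and tw(G) ≥ 2. Therefore the treewidth is 2.

Treewidth 2.
Bags: B1 = {b, c, e}  B2 = {a, b, c}  B3 = {b, c, g}  B4 = {a, c, d}  B5 = {c, e, f}
Tree: B1–B2, B1–B3, B2–B4, B1–B5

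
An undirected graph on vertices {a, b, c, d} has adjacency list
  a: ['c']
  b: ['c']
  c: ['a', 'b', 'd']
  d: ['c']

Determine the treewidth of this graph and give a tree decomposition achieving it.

Every bag has size at most 2, so the width is 2 − 1 = 1 and tw(G) ≤ 1. G has an edge, so its treewidth is at least 1. The upper and lower bounds meet at 1, so that is the treewidth.

Treewidth 1.
Bags: B1 = {c, d}  B2 = {b, c}  B3 = {a, c}
Tree: B1–B2, B1–B3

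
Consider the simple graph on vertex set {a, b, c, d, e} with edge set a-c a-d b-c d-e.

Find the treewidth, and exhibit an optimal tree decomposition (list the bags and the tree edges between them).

Treewidth 1.
Bags: B1 = {d, e}  B2 = {a, d}  B3 = {a, c}  B4 = {b, c}
Tree: B1–B2, B2–B3, B3–B4

Each bag holds 2 vertices, so the decomposition has width 1, which upper-bounds the treewidth. G has an edge, so its treewidth is at least 1. The upper and lower bounds meet at 1, so that is the treewidth.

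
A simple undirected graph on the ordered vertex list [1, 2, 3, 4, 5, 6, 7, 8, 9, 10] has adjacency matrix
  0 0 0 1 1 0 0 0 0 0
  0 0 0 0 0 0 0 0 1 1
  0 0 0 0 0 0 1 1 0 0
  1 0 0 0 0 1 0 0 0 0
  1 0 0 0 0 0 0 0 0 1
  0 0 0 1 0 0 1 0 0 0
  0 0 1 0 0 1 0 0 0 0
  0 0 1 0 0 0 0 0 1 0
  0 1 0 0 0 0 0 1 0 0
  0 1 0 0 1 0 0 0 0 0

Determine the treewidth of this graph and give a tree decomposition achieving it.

Each bag holds 3 vertices, so the decomposition has width 2, which upper-bounds the treewidth. Since 8–9–2–10–5–1–4–6–7–3–8 is a cycle in G, G is not acyclic. Forests are exactly the graphs of treewidth ≤ 1, so tw(G) ≥ 2. Combining the bounds, tw(G) = 2.

Treewidth 2.
One such decomposition:
Bags: B1 = {2, 8, 9}  B2 = {2, 8, 10}  B3 = {5, 8, 10}  B4 = {1, 5, 8}  B5 = {1, 4, 8}  B6 = {4, 6, 8}  B7 = {6, 7, 8}  B8 = {3, 7, 8}
Tree: B1–B2, B2–B3, B3–B4, B4–B5, B5–B6, B6–B7, B7–B8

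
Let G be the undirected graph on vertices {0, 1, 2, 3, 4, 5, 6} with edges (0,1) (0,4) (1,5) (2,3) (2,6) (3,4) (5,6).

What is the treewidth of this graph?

2

A width-2 tree decomposition is:
Bags: B1 = {2, 5, 6}  B2 = {1, 2, 5}  B3 = {0, 1, 2}  B4 = {0, 2, 4}  B5 = {2, 3, 4}
Tree: B1–B2, B2–B3, B3–B4, B4–B5
The largest bag has 3 vertices, giving width 2; this decomposition certifies tw(G) ≤ 2. Since 2–6–5–1–0–4–3–2 is a cycle in G, G is not acyclic. Forests are exactly the graphs of treewidth ≤ 1, so tw(G) ≥ 2. Hence tw(G) = 2 exactly.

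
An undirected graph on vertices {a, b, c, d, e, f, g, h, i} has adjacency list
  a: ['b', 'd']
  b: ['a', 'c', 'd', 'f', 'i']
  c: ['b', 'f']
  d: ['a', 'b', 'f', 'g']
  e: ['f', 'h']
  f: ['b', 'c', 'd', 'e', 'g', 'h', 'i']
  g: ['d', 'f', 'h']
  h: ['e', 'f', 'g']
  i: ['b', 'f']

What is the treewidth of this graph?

A width-2 tree decomposition is:
Bags: B1 = {b, d, f}  B2 = {d, f, g}  B3 = {b, c, f}  B4 = {f, g, h}  B5 = {a, b, d}  B6 = {b, f, i}  B7 = {e, f, h}
Tree: B1–B2, B1–B3, B2–B4, B1–B5, B3–B6, B4–B7
The largest bag has 3 vertices, giving width 2; this decomposition certifies tw(G) ≤ 2. Conversely, {a, b, d} is a clique of size 3, and the vertices of any clique must share a bag in every tree decomposition; so some bag has ≥ 3 vertices and tw(G) ≥ 2. Combining the bounds, tw(G) = 2.

2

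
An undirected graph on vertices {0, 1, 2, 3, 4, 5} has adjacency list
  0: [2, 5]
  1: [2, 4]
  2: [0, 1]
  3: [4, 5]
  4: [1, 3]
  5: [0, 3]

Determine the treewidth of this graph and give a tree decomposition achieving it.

Treewidth 2.
One optimal decomposition is:
Bags: B1 = {0, 1, 2}  B2 = {0, 1, 5}  B3 = {1, 3, 5}  B4 = {1, 3, 4}
Tree: B1–B2, B2–B3, B3–B4

Each bag holds 3 vertices, so the decomposition has width 2, which upper-bounds the treewidth. For the lower bound, G contains the cycle 1–2–0–5–3–4–1, so G is not a forest; only forests have treewidth ≤ 1, hence tw(G) ≥ 2. Hence tw(G) = 2 exactly.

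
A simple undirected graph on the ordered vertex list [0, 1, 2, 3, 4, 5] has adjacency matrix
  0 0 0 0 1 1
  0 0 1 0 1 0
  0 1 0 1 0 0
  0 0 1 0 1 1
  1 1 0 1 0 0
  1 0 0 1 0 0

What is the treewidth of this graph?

2

A width-2 tree decomposition is:
Bags: B1 = {0, 4, 5}  B2 = {3, 4, 5}  B3 = {1, 3, 4}  B4 = {1, 2, 3}
Tree: B1–B2, B2–B3, B3–B4
Each bag holds 3 vertices, so the decomposition has width 2, which upper-bounds the treewidth. Since 0–5–3–4–0 is a cycle in G, G is not acyclic. Forests are exactly the graphs of treewidth ≤ 1, so tw(G) ≥ 2. Combining the bounds, tw(G) = 2.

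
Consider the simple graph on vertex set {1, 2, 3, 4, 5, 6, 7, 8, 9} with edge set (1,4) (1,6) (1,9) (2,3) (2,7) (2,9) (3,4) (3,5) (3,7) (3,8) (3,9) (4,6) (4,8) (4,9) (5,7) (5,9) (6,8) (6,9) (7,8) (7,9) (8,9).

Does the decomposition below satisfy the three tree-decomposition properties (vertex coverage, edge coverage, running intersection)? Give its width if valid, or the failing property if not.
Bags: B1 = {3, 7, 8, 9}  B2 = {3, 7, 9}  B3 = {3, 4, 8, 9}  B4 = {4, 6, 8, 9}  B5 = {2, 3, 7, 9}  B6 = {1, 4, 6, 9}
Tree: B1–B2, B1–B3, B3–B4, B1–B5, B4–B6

A tree decomposition must satisfy three properties: every vertex lies in some bag; for every edge, both endpoints lie together in some bag; and for every vertex, the bags containing it form a connected subtree. Here vertex 5 appears in no bag, so the decomposition is invalid.

No — vertex 5 appears in no bag.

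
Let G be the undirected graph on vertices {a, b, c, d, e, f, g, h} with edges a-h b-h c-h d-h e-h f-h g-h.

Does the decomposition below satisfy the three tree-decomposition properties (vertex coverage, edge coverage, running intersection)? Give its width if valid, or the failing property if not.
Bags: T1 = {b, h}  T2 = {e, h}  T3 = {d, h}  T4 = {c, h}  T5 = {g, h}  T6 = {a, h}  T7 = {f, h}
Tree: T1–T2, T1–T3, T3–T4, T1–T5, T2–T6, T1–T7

Yes; width 1.

Every vertex of G appears in some bag (union = {a, b, c, d, e, f, g, h}); every edge is covered by a bag; and for each vertex v the set of bags containing v is connected in the bag tree. The decomposition is therefore valid. The largest bag has 2 vertices, so the width is 1.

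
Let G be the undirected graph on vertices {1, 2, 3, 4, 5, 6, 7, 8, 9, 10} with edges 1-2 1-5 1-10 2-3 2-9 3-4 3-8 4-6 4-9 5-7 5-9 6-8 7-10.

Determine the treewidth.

2

A width-2 tree decomposition is:
Bags: B1 = {3, 6, 8}  B2 = {3, 4, 6}  B3 = {2, 3, 4}  B4 = {2, 4, 9}  B5 = {1, 2, 9}  B6 = {1, 5, 9}  B7 = {1, 5, 10}  B8 = {5, 7, 10}
Tree: B1–B2, B2–B3, B3–B4, B4–B5, B5–B6, B6–B7, B7–B8
Every bag has size at most 3, so the width is 3 − 1 = 2 and tw(G) ≤ 2. For the lower bound, G contains the cycle 8–6–4–3–8, so G is not a forest; only forests have treewidth ≤ 1, hence tw(G) ≥ 2. Hence tw(G) = 2 exactly.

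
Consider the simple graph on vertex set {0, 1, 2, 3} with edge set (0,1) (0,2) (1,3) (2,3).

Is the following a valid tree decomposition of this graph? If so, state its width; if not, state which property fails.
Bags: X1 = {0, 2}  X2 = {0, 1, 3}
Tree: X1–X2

A tree decomposition must satisfy three properties: every vertex lies in some bag; for every edge, both endpoints lie together in some bag; and for every vertex, the bags containing it form a connected subtree. Here edge (3,2) lies in no bag, so the decomposition is invalid.

No — edge (3,2) lies in no bag.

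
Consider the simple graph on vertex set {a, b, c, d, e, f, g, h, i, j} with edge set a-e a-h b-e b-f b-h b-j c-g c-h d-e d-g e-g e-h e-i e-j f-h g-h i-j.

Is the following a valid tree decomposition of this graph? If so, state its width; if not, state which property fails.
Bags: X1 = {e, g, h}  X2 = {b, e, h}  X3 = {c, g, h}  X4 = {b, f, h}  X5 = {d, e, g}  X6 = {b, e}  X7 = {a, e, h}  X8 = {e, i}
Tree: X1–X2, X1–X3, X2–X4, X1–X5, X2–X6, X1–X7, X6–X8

No — vertex j appears in no bag.

A tree decomposition must satisfy three properties: every vertex lies in some bag; for every edge, both endpoints lie together in some bag; and for every vertex, the bags containing it form a connected subtree. Here vertex j appears in no bag, so the decomposition is invalid.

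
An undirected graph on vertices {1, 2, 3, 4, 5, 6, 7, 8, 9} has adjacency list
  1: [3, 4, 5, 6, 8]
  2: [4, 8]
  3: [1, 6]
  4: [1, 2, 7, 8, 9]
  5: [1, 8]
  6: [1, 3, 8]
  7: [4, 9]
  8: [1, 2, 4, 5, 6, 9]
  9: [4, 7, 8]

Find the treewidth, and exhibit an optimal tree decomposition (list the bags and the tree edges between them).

Every bag has size at most 3, so the width is 3 − 1 = 2 and tw(G) ≤ 2. Conversely, {1, 4, 8} is a clique of size 3, and the vertices of any clique must share a bag in every tree decomposition; so some bag has ≥ 3 vertices and tw(G) ≥ 2. Combining the bounds, tw(G) = 2.

Treewidth 2.
Bags: B1 = {4, 8, 9}  B2 = {1, 4, 8}  B3 = {1, 6, 8}  B4 = {1, 5, 8}  B5 = {1, 3, 6}  B6 = {4, 7, 9}  B7 = {2, 4, 8}
Tree: B1–B2, B2–B3, B2–B4, B3–B5, B1–B6, B1–B7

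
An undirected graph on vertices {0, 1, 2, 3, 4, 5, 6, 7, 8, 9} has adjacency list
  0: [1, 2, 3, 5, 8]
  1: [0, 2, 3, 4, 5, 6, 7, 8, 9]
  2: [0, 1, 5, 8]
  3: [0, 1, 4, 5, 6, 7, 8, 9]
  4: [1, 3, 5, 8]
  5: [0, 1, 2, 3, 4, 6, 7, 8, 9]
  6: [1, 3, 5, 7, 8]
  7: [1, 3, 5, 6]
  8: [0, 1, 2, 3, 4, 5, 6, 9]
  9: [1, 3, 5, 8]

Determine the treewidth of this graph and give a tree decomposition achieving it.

The largest bag has 5 vertices, giving width 4; this decomposition certifies tw(G) ≤ 4. Conversely, {0, 1, 2, 5, 8} is a clique of size 5, and the vertices of any clique must share a bag in every tree decomposition; so some bag has ≥ 5 vertices and tw(G) ≥ 4. Combining the bounds, tw(G) = 4.

Treewidth 4.
One such decomposition:
Bags: B1 = {1, 3, 5, 6, 8}  B2 = {0, 1, 3, 5, 8}  B3 = {0, 1, 2, 5, 8}  B4 = {1, 3, 5, 8, 9}  B5 = {1, 3, 5, 6, 7}  B6 = {1, 3, 4, 5, 8}
Tree: B1–B2, B2–B3, B1–B4, B1–B5, B2–B6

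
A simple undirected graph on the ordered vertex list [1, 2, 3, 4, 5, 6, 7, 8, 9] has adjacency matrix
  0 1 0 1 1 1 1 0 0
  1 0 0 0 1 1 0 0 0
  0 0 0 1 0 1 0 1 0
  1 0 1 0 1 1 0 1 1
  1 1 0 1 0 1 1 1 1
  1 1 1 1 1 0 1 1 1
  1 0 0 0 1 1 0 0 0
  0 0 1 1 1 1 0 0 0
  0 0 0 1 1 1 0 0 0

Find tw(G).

3

A width-3 tree decomposition is:
Bags: B1 = {4, 5, 6, 9}  B2 = {4, 5, 6, 8}  B3 = {1, 4, 5, 6}  B4 = {1, 2, 5, 6}  B5 = {1, 5, 6, 7}  B6 = {3, 4, 6, 8}
Tree: B1–B2, B2–B3, B3–B4, B3–B5, B2–B6
The largest bag has 4 vertices, giving width 3; this decomposition certifies tw(G) ≤ 3. Conversely, {3, 4, 6, 8} is a clique of size 4, and the vertices of any clique must share a bag in every tree decomposition; so some bag has ≥ 4 vertices and tw(G) ≥ 3. Therefore the treewidth is 3.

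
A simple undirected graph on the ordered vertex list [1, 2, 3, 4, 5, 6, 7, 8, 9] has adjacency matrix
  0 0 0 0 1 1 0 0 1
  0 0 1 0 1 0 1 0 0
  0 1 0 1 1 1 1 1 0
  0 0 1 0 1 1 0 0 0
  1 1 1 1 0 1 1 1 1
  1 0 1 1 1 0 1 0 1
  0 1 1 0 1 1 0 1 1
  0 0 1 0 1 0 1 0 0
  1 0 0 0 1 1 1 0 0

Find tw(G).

A width-3 tree decomposition is:
Bags: B1 = {3, 5, 7, 8}  B2 = {3, 5, 6, 7}  B3 = {3, 4, 5, 6}  B4 = {5, 6, 7, 9}  B5 = {1, 5, 6, 9}  B6 = {2, 3, 5, 7}
Tree: B1–B2, B2–B3, B2–B4, B4–B5, B2–B6
The largest bag has 4 vertices, giving width 3; this decomposition certifies tw(G) ≤ 3. Conversely, {1, 5, 6, 9} is a clique of size 4, and the vertices of any clique must share a bag in every tree decomposition; so some bag has ≥ 4 vertices and tw(G) ≥ 3. Therefore the treewidth is 3.

3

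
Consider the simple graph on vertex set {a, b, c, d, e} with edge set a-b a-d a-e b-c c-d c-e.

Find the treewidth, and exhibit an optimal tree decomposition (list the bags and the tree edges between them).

Treewidth 2.
One such decomposition:
Bags: B1 = {a, c, d}  B2 = {a, b, c}  B3 = {a, c, e}
Tree: B1–B2, B2–B3

Each bag holds 3 vertices, so the decomposition has width 2, which upper-bounds the treewidth. The edges c–d–a–b–c form a cycle, so G is not a tree and its treewidth is at least 2. Combining the bounds, tw(G) = 2.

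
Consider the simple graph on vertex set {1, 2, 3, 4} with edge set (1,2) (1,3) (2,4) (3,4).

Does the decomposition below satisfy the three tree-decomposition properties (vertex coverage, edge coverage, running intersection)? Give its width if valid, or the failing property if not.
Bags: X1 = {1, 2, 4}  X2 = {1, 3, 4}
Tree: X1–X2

Every vertex of G appears in some bag (union = {1, 2, 3, 4}); every edge is covered by a bag; and for each vertex v the set of bags containing v is connected in the bag tree. The decomposition is therefore valid. The largest bag has 3 vertices, so the width is 2.

Yes; width 2.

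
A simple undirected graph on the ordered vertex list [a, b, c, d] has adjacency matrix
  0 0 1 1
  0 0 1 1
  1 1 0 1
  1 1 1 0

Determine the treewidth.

2

A width-2 tree decomposition is:
Bags: B1 = {a, c, d}  B2 = {b, c, d}
Tree: B1–B2
Every bag has size at most 3, so the width is 3 − 1 = 2 and tw(G) ≤ 2. On the other hand G contains the 3-clique {a, c, d}. A clique must lie in a single bag of any decomposition, so no decomposition can have width below 2. Combining the bounds, tw(G) = 2.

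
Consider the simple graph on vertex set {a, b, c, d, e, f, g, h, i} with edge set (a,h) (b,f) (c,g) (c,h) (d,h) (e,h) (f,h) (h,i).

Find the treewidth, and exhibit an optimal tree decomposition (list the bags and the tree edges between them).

The largest bag has 2 vertices, giving width 1; this decomposition certifies tw(G) ≤ 1. G has an edge, so its treewidth is at least 1. Hence tw(G) = 1 exactly.

Treewidth 1.
One such decomposition:
Bags: B1 = {e, h}  B2 = {f, h}  B3 = {a, h}  B4 = {c, h}  B5 = {c, g}  B6 = {b, f}  B7 = {d, h}  B8 = {h, i}
Tree: B1–B2, B1–B3, B2–B4, B4–B5, B2–B6, B3–B7, B2–B8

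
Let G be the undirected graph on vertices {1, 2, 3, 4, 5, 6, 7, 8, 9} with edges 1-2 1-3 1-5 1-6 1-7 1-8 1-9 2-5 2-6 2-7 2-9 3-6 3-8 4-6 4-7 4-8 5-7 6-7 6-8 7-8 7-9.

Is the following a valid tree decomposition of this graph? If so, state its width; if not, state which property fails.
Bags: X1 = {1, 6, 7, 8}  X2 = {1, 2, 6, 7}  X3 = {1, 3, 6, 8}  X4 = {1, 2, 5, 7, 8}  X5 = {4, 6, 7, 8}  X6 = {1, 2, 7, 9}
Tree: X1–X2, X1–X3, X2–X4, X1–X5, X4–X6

A tree decomposition must satisfy three properties: every vertex lies in some bag; for every edge, both endpoints lie together in some bag; and for every vertex, the bags containing it form a connected subtree. Here bags containing vertex 8 are not connected in the tree, so the decomposition is invalid.

No — bags containing vertex 8 are not connected in the tree.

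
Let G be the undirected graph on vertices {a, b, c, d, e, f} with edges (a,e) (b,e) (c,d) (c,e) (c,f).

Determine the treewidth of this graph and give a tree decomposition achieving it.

The largest bag has 2 vertices, giving width 1; this decomposition certifies tw(G) ≤ 1. Since G has at least one edge (e.g. c–e), it is not an edgeless graph, so tw(G) ≥ 1. Hence tw(G) = 1 exactly.

Treewidth 1.
Bags: B1 = {c, e}  B2 = {c, f}  B3 = {b, e}  B4 = {c, d}  B5 = {a, e}
Tree: B1–B2, B1–B3, B1–B4, B1–B5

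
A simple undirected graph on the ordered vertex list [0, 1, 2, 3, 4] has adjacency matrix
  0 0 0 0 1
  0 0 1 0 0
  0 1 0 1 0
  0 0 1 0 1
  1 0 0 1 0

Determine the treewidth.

A width-1 tree decomposition is:
Bags: B1 = {0, 4}  B2 = {3, 4}  B3 = {2, 3}  B4 = {1, 2}
Tree: B1–B2, B2–B3, B3–B4
The largest bag has 2 vertices, giving width 1; this decomposition certifies tw(G) ≤ 1. Since G has at least one edge (e.g. 0–4), it is not an edgeless graph, so tw(G) ≥ 1. The upper and lower bounds meet at 1, so that is the treewidth.

1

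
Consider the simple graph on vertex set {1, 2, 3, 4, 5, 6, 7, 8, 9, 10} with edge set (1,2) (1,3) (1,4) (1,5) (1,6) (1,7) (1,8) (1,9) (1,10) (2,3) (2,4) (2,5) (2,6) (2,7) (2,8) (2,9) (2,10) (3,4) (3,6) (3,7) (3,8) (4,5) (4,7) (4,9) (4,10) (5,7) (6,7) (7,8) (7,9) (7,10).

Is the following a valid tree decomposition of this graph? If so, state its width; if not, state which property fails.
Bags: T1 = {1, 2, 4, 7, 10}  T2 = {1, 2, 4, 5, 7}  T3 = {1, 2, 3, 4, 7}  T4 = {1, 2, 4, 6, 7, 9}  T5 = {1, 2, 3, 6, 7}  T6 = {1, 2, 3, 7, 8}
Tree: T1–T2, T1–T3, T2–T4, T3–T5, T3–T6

A tree decomposition must satisfy three properties: every vertex lies in some bag; for every edge, both endpoints lie together in some bag; and for every vertex, the bags containing it form a connected subtree. Here bags containing vertex 6 are not connected in the tree, so the decomposition is invalid.

No — bags containing vertex 6 are not connected in the tree.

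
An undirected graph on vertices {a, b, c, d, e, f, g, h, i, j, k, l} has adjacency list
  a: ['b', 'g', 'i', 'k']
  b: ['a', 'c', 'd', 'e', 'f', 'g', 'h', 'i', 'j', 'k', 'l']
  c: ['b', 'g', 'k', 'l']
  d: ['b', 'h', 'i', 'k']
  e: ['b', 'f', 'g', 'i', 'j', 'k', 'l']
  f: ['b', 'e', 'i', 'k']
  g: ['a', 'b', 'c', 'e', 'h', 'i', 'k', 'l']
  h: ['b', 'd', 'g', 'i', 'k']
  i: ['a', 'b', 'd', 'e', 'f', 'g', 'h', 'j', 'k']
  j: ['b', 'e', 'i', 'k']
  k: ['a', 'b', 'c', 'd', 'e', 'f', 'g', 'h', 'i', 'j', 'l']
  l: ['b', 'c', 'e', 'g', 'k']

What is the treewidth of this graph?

A width-4 tree decomposition is:
Bags: B1 = {b, g, h, i, k}  B2 = {b, e, g, i, k}  B3 = {b, e, i, j, k}  B4 = {b, e, g, k, l}  B5 = {a, b, g, i, k}  B6 = {b, e, f, i, k}  B7 = {b, c, g, k, l}  B8 = {b, d, h, i, k}
Tree: B1–B2, B2–B3, B2–B4, B1–B5, B3–B6, B4–B7, B1–B8
Each bag holds 5 vertices, so the decomposition has width 4, which upper-bounds the treewidth. On the other hand G contains the 5-clique {b, c, g, k, l}. A clique must lie in a single bag of any decomposition, so no decomposition can have width below 4. The upper and lower bounds meet at 4, so that is the treewidth.

4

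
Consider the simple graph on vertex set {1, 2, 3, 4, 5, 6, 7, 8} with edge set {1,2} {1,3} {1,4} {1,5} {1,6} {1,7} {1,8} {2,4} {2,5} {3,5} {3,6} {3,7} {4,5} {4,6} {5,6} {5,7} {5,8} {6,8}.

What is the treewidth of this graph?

A width-3 tree decomposition is:
Bags: B1 = {1, 4, 5, 6}  B2 = {1, 3, 5, 6}  B3 = {1, 5, 6, 8}  B4 = {1, 3, 5, 7}  B5 = {1, 2, 4, 5}
Tree: B1–B2, B2–B3, B2–B4, B1–B5
Each bag holds 4 vertices, so the decomposition has width 3, which upper-bounds the treewidth. Conversely, {1, 2, 4, 5} is a clique of size 4, and the vertices of any clique must share a bag in every tree decomposition; so some bag has ≥ 4 vertices and tw(G) ≥ 3. Therefore the treewidth is 3.

3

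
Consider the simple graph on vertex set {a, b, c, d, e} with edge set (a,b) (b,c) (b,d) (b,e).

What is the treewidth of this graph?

A width-1 tree decomposition is:
Bags: B1 = {b, e}  B2 = {b, d}  B3 = {a, b}  B4 = {b, c}
Tree: B1–B2, B2–B3, B3–B4
Each bag holds 2 vertices, so the decomposition has width 1, which upper-bounds the treewidth. Any graph with an edge has treewidth ≥ 1, and G has the edge e–b. The upper and lower bounds meet at 1, so that is the treewidth.

1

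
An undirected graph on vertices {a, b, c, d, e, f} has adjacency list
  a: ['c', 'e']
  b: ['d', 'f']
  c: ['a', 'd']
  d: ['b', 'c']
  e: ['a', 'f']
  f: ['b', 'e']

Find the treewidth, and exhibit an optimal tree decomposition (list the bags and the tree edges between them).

The largest bag has 3 vertices, giving width 2; this decomposition certifies tw(G) ≤ 2. For the lower bound, G contains the cycle d–c–a–e–f–b–d, so G is not a forest; only forests have treewidth ≤ 1, hence tw(G) ≥ 2. Hence tw(G) = 2 exactly.

Treewidth 2.
Bags: B1 = {a, c, d}  B2 = {a, d, e}  B3 = {d, e, f}  B4 = {b, d, f}
Tree: B1–B2, B2–B3, B3–B4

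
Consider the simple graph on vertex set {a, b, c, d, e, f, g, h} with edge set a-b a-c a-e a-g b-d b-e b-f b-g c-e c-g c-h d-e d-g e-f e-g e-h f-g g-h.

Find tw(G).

A width-3 tree decomposition is:
Bags: B1 = {a, b, e, g}  B2 = {a, c, e, g}  B3 = {c, e, g, h}  B4 = {b, d, e, g}  B5 = {b, e, f, g}
Tree: B1–B2, B2–B3, B1–B4, B1–B5
The largest bag has 4 vertices, giving width 3; this decomposition certifies tw(G) ≤ 3. For the lower bound, the 4 vertices {c, e, g, h} are pairwise adjacent, and any tree decomposition puts a clique entirely inside one bag — forcing width ≥ 3. Hence tw(G) = 3 exactly.

3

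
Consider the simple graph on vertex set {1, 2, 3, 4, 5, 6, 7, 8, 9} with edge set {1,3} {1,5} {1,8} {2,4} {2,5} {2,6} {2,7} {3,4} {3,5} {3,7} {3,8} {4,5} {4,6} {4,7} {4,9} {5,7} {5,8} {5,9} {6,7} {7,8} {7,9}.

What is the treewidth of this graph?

3

A width-3 tree decomposition is:
Bags: B1 = {1, 3, 5, 8}  B2 = {3, 5, 7, 8}  B3 = {3, 4, 5, 7}  B4 = {4, 5, 7, 9}  B5 = {2, 4, 5, 7}  B6 = {2, 4, 6, 7}
Tree: B1–B2, B2–B3, B3–B4, B3–B5, B5–B6
Every bag has size at most 4, so the width is 4 − 1 = 3 and tw(G) ≤ 3. Conversely, {1, 3, 5, 8} is a clique of size 4, and the vertices of any clique must share a bag in every tree decomposition; so some bag has ≥ 4 vertices and tw(G) ≥ 3. Hence tw(G) = 3 exactly.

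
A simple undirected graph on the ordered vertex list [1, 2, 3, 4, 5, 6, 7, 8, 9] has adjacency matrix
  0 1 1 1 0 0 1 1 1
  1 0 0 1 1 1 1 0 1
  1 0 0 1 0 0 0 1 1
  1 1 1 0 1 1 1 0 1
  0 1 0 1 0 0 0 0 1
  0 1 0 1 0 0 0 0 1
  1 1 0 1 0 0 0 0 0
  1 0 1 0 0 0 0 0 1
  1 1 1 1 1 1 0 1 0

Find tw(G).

A width-3 tree decomposition is:
Bags: B1 = {2, 4, 6, 9}  B2 = {1, 2, 4, 9}  B3 = {1, 3, 4, 9}  B4 = {1, 3, 8, 9}  B5 = {2, 4, 5, 9}  B6 = {1, 2, 4, 7}
Tree: B1–B2, B2–B3, B3–B4, B1–B5, B2–B6
The largest bag has 4 vertices, giving width 3; this decomposition certifies tw(G) ≤ 3. On the other hand G contains the 4-clique {1, 3, 8, 9}. A clique must lie in a single bag of any decomposition, so no decomposition can have width below 3. The upper and lower bounds meet at 3, so that is the treewidth.

3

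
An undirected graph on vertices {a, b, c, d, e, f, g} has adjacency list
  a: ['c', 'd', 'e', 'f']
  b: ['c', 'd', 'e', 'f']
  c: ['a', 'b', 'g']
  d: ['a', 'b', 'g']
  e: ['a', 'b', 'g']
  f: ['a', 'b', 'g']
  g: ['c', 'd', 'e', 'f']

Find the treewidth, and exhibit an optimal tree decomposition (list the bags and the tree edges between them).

Treewidth 3.
Bags: B1 = {a, b, f, g}  B2 = {a, b, e, g}  B3 = {a, b, c, g}  B4 = {a, b, d, g}
Tree: B1–B2, B2–B3, B3–B4

The largest bag has 4 vertices, giving width 3; this decomposition certifies tw(G) ≤ 3. For the lower bound: the 4 vertex sets {a,f}, {e,g}, {b}, {c} are disjoint, each induces a connected subgraph, and every pair is joined by at least one edge of G. Contracting each set to a single vertex therefore yields K_{4} as a minor, and since treewidth is minor-monotone, tw(G) ≥ tw(K_{4}) = 3. Combining the bounds, tw(G) = 3.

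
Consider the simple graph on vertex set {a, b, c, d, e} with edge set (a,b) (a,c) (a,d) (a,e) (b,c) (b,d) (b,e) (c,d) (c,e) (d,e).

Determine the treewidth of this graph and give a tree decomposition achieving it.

Treewidth 4.
One such decomposition:
Bags: B1 = {a, b, c, d, e}
Tree: (single bag)

With just one bag of size 5, the width is 5 − 1 = 4, so tw(G) ≤ 4. On the other hand G contains the 5-clique {a, b, c, d, e}. A clique must lie in a single bag of any decomposition, so no decomposition can have width below 4. Combining the bounds, tw(G) = 4.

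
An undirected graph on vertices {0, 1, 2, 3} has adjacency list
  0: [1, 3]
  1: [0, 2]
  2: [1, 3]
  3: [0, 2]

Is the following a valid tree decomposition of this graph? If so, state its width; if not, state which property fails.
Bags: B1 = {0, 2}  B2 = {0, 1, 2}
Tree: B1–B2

A tree decomposition must satisfy three properties: every vertex lies in some bag; for every edge, both endpoints lie together in some bag; and for every vertex, the bags containing it form a connected subtree. Here vertex 3 appears in no bag, so the decomposition is invalid.

No — vertex 3 appears in no bag.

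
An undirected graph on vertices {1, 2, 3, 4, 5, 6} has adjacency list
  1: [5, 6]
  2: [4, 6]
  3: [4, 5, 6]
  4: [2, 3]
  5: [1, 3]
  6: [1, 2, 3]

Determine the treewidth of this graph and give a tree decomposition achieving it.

Every bag has size at most 3, so the width is 3 − 1 = 2 and tw(G) ≤ 2. For the lower bound, G contains the cycle 5–1–6–3–5, so G is not a forest; only forests have treewidth ≤ 1, hence tw(G) ≥ 2. Combining the bounds, tw(G) = 2.

Treewidth 2.
One such decomposition:
Bags: B1 = {1, 3, 5}  B2 = {1, 3, 6}  B3 = {3, 4, 6}  B4 = {2, 4, 6}
Tree: B1–B2, B2–B3, B3–B4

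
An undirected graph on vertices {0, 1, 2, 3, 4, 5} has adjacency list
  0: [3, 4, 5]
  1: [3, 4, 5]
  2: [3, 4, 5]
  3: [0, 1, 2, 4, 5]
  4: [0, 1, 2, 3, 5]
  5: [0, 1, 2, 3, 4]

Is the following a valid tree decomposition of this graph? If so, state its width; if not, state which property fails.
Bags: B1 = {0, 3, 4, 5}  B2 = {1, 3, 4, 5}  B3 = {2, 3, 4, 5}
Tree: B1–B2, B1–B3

Checking the three conditions: (i) the bags cover all of {0, 1, 2, 3, 4, 5}; (ii) for each edge, some bag contains both endpoints; (iii) the bags containing any fixed vertex form a subtree. All hold, so the decomposition is valid with width 4 − 1 = 3.

Yes; width 3.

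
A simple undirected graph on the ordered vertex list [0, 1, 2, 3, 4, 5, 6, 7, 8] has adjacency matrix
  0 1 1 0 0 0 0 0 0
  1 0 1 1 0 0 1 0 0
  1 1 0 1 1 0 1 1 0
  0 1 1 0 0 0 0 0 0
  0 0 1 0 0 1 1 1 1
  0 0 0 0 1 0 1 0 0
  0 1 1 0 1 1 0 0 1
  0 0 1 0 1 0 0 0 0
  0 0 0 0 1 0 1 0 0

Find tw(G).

2

A width-2 tree decomposition is:
Bags: B1 = {1, 2, 6}  B2 = {2, 4, 6}  B3 = {4, 6, 8}  B4 = {0, 1, 2}  B5 = {1, 2, 3}  B6 = {2, 4, 7}  B7 = {4, 5, 6}
Tree: B1–B2, B2–B3, B1–B4, B4–B5, B2–B6, B3–B7
Each bag holds 3 vertices, so the decomposition has width 2, which upper-bounds the treewidth. Conversely, {4, 6, 8} is a clique of size 3, and the vertices of any clique must share a bag in every tree decomposition; so some bag has ≥ 3 vertices and tw(G) ≥ 2. Therefore the treewidth is 2.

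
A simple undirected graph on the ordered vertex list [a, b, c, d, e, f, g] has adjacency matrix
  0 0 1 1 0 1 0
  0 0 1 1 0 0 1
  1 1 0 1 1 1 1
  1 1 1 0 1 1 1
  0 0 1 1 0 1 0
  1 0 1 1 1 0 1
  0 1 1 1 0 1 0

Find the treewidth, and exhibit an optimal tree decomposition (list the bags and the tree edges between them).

Every bag has size at most 4, so the width is 4 − 1 = 3 and tw(G) ≤ 3. On the other hand G contains the 4-clique {c, d, f, g}. A clique must lie in a single bag of any decomposition, so no decomposition can have width below 3. Therefore the treewidth is 3.

Treewidth 3.
One optimal decomposition is:
Bags: B1 = {c, d, f, g}  B2 = {c, d, e, f}  B3 = {b, c, d, g}  B4 = {a, c, d, f}
Tree: B1–B2, B1–B3, B1–B4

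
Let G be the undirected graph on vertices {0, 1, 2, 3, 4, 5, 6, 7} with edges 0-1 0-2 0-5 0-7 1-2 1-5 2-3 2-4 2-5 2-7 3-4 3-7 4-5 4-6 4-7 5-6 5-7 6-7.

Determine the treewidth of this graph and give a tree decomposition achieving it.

Each bag holds 4 vertices, so the decomposition has width 3, which upper-bounds the treewidth. For the lower bound, the 4 vertices {2, 3, 4, 7} are pairwise adjacent, and any tree decomposition puts a clique entirely inside one bag — forcing width ≥ 3. Combining the bounds, tw(G) = 3.

Treewidth 3.
One such decomposition:
Bags: B1 = {2, 3, 4, 7}  B2 = {2, 4, 5, 7}  B3 = {0, 2, 5, 7}  B4 = {4, 5, 6, 7}  B5 = {0, 1, 2, 5}
Tree: B1–B2, B2–B3, B2–B4, B3–B5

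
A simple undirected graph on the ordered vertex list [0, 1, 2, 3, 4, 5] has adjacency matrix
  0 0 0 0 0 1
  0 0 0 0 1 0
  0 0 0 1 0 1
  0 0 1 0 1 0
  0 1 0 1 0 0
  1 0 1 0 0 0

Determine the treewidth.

1

A width-1 tree decomposition is:
Bags: B1 = {0, 5}  B2 = {2, 5}  B3 = {2, 3}  B4 = {3, 4}  B5 = {1, 4}
Tree: B1–B2, B2–B3, B3–B4, B4–B5
Every bag has size at most 2, so the width is 2 − 1 = 1 and tw(G) ≤ 1. Any graph with an edge has treewidth ≥ 1, and G has the edge 0–5. Therefore the treewidth is 1.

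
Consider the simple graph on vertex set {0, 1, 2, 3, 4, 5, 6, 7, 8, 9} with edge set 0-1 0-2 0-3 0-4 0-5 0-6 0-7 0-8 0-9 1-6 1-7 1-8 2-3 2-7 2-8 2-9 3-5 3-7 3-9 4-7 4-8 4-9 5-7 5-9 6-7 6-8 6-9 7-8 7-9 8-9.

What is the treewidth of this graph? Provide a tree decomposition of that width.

Treewidth 4.
One optimal decomposition is:
Bags: B1 = {0, 2, 7, 8, 9}  B2 = {0, 6, 7, 8, 9}  B3 = {0, 1, 6, 7, 8}  B4 = {0, 4, 7, 8, 9}  B5 = {0, 2, 3, 7, 9}  B6 = {0, 3, 5, 7, 9}
Tree: B1–B2, B2–B3, B2–B4, B1–B5, B5–B6

Every bag has size at most 5, so the width is 5 − 1 = 4 and tw(G) ≤ 4. For the lower bound, the 5 vertices {0, 1, 6, 7, 8} are pairwise adjacent, and any tree decomposition puts a clique entirely inside one bag — forcing width ≥ 4. The upper and lower bounds meet at 4, so that is the treewidth.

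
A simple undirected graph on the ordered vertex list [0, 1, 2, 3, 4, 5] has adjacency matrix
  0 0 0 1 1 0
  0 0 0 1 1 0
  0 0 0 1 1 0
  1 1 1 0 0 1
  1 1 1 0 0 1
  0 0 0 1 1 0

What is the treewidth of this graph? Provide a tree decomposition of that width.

Treewidth 2.
One optimal decomposition is:
Bags: B1 = {3, 4, 5}  B2 = {2, 3, 4}  B3 = {0, 3, 4}  B4 = {1, 3, 4}
Tree: B1–B2, B2–B3, B3–B4

The largest bag has 3 vertices, giving width 2; this decomposition certifies tw(G) ≤ 2. The edges 3–5–4–2–3 form a cycle, so G is not a tree and its treewidth is at least 2. The upper and lower bounds meet at 2, so that is the treewidth.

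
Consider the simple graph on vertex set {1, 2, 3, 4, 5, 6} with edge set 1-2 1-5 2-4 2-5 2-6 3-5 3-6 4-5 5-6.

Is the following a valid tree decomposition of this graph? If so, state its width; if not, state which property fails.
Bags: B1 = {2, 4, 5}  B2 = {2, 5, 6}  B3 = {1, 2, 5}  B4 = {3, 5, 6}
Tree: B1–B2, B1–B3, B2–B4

Every vertex of G appears in some bag (union = {1, 2, 3, 4, 5, 6}); every edge is covered by a bag; and for each vertex v the set of bags containing v is connected in the bag tree. The decomposition is therefore valid. The largest bag has 3 vertices, so the width is 2.

Yes; width 2.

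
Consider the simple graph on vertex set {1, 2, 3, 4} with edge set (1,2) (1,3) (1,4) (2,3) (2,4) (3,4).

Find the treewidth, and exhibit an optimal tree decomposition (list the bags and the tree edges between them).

A single bag containing all 4 vertices is trivially a valid decomposition of width 3. On the other hand G contains the 4-clique {1, 2, 3, 4}. A clique must lie in a single bag of any decomposition, so no decomposition can have width below 3. Combining the bounds, tw(G) = 3.

Treewidth 3.
One such decomposition:
Bags: B1 = {1, 2, 3, 4}
Tree: (single bag)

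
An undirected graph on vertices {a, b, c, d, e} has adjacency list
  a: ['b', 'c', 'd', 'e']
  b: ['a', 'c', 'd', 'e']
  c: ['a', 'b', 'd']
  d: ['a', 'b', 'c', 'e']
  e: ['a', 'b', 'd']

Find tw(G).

3

A width-3 tree decomposition is:
Bags: B1 = {a, b, d, e}  B2 = {a, b, c, d}
Tree: B1–B2
Every bag has size at most 4, so the width is 4 − 1 = 3 and tw(G) ≤ 3. For the lower bound, the 4 vertices {a, b, d, e} are pairwise adjacent, and any tree decomposition puts a clique entirely inside one bag — forcing width ≥ 3. Combining the bounds, tw(G) = 3.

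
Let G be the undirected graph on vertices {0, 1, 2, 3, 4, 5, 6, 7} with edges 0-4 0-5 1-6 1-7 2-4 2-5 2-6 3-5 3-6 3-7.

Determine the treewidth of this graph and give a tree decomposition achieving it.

Every bag has size at most 3, so the width is 3 − 1 = 2 and tw(G) ≤ 2. Since 0–4–2–5–0 is a cycle in G, G is not acyclic. Forests are exactly the graphs of treewidth ≤ 1, so tw(G) ≥ 2. Combining the bounds, tw(G) = 2.

Treewidth 2.
One such decomposition:
Bags: B1 = {0, 4, 5}  B2 = {2, 4, 5}  B3 = {2, 3, 5}  B4 = {2, 3, 6}  B5 = {3, 6, 7}  B6 = {1, 6, 7}
Tree: B1–B2, B2–B3, B3–B4, B4–B5, B5–B6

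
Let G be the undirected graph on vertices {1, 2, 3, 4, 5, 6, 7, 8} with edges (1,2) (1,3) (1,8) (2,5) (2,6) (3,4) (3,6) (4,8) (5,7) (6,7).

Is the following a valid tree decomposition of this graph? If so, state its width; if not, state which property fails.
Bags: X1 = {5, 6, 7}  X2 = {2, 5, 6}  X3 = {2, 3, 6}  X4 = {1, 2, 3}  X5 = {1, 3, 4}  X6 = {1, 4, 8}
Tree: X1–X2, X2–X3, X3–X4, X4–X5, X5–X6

Every vertex of G appears in some bag (union = {1, 2, 3, 4, 5, 6, 7, 8}); every edge is covered by a bag; and for each vertex v the set of bags containing v is connected in the bag tree. The decomposition is therefore valid. The largest bag has 3 vertices, so the width is 2.

Yes; width 2.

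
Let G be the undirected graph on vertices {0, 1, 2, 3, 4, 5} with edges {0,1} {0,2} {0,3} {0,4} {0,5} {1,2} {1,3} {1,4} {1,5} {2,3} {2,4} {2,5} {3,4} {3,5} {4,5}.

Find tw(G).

A width-5 tree decomposition is:
Bags: B1 = {0, 1, 2, 3, 4, 5}
Tree: (single bag)
With just one bag of size 6, the width is 6 − 1 = 5, so tw(G) ≤ 5. For the lower bound, the 6 vertices {0, 1, 2, 3, 4, 5} are pairwise adjacent, and any tree decomposition puts a clique entirely inside one bag — forcing width ≥ 5. Combining the bounds, tw(G) = 5.

5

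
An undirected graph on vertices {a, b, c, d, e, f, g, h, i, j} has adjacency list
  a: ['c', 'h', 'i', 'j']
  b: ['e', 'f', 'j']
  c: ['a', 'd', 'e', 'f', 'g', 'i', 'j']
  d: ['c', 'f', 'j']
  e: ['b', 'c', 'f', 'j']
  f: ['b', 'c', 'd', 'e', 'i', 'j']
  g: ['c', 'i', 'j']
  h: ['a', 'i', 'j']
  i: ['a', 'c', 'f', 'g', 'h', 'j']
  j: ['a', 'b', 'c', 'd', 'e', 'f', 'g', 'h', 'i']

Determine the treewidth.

3

A width-3 tree decomposition is:
Bags: B1 = {a, c, i, j}  B2 = {c, f, i, j}  B3 = {c, g, i, j}  B4 = {c, e, f, j}  B5 = {b, e, f, j}  B6 = {c, d, f, j}  B7 = {a, h, i, j}
Tree: B1–B2, B2–B3, B2–B4, B4–B5, B4–B6, B1–B7
Each bag holds 4 vertices, so the decomposition has width 3, which upper-bounds the treewidth. Conversely, {a, h, i, j} is a clique of size 4, and the vertices of any clique must share a bag in every tree decomposition; so some bag has ≥ 4 vertices and tw(G) ≥ 3. The upper and lower bounds meet at 3, so that is the treewidth.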